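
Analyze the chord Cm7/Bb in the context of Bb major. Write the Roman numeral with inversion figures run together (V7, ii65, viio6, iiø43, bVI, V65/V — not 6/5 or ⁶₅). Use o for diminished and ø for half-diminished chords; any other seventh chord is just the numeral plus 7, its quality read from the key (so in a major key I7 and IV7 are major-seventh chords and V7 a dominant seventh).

ii42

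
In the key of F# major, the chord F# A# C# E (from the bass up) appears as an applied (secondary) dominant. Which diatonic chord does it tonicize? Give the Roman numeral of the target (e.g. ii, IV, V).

IV

The chord is a dominant seventh chord on F#.
A dominant resolves down a perfect fifth: F# → B. In F# major, B is scale degree 4, i.e. IV.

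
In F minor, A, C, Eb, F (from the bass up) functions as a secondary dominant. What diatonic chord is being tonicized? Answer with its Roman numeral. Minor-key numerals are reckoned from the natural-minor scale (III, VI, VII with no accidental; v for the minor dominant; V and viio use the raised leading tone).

The chord is a dominant seventh chord on F.
A dominant resolves down a perfect fifth: F → Bb. In F minor, Bb is scale degree 4, i.e. iv.

iv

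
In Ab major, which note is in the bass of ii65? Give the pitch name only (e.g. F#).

ii in Ab major has root Bb; the chord is Bb-Db-F-Ab.
The figure 65 means first inversion — the third is in the bass.

Db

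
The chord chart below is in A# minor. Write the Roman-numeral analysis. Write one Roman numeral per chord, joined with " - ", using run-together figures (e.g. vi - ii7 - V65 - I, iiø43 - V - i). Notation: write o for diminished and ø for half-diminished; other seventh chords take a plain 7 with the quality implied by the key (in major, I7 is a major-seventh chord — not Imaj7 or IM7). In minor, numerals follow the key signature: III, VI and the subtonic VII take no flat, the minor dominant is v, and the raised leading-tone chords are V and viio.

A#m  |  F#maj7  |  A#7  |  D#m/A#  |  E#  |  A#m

A#m: root A# is the tonic; minor triad there is i.
F#maj7: root F# is the submediant; major seventh chord there is VI7.
A#7: chromatic; A# is V of iv, so V7/iv.
D#m/A#: minor triad on D# = scale degree 4 → iv64.
E#: root E# is the dominant; major triad there is V.
A#m: minor triad on A# = scale degree 1 → i.

i - VI7 - V7/iv - iv64 - V - i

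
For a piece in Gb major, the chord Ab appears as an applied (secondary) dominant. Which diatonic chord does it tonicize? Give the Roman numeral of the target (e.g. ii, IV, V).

The chord is a major triad on Ab.
A dominant resolves down a perfect fifth: Ab → Db. In Gb major, Db is scale degree 5, i.e. V.

V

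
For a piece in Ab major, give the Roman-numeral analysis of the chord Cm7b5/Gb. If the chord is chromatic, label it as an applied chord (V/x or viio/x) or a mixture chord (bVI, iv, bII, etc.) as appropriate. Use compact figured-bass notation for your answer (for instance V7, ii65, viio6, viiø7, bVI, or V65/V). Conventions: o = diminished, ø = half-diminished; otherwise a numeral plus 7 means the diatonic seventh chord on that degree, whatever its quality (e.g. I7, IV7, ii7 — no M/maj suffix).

Stacked in thirds the chord is C-Eb-Gb-Bb: a half-diminished seventh chord on C.
C sits a half step below Db (IV in Ab major); a diminished chord there is the applied leading-tone chord of IV.
With Gb in the bass the chord is in second inversion, so the figured bass is 43.

viiø43/IV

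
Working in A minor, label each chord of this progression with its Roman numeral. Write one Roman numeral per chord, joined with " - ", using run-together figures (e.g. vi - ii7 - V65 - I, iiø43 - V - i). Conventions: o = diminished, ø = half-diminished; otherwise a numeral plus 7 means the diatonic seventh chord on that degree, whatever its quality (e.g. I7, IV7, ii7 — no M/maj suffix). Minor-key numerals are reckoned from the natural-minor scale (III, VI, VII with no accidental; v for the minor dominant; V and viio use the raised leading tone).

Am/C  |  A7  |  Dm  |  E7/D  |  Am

i6 - V7/iv - iv - V42 - i

Am/C: root A is the tonic; minor triad there is i6.
A7: a dominant seventh chord on A, the applied dominant of iv → V7/iv.
Dm: minor triad on D = scale degree 4 → iv.
E7/D has root E, degree 5 in A minor, so V42.
Am: minor triad on A = scale degree 1 → i.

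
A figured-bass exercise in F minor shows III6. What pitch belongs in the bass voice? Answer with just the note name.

III in F minor has root Ab; the chord is Ab-C-Eb.
The figure 6 means first inversion — the third is in the bass.

C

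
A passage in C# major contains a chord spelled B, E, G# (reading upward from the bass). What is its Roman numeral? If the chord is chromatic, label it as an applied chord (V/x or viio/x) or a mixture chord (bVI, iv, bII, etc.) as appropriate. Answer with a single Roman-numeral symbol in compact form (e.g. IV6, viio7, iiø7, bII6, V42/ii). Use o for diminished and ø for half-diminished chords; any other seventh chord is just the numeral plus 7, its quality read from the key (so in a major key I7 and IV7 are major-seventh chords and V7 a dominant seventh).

bIII64

Stacked in thirds the chord is E-G#-B: a major triad on E.
E is the lowered third degree of C# major (diatonic 3 would be E#). This is a major triad on the lowered third degree, borrowed from the parallel minor.
With B in the bass the chord is in second inversion, so the figured bass is 64.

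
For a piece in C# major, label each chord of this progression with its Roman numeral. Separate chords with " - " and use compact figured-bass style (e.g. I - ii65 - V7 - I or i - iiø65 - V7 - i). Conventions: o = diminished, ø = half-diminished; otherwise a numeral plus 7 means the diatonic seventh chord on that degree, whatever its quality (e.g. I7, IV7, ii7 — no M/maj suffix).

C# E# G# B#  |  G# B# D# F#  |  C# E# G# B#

I7 - V7 - I7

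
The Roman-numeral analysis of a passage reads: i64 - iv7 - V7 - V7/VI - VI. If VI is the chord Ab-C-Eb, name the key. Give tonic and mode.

C minor

The chord Ab is a major triad rooted on Ab; its label is VI.
VI on Ab implies Ab is the submediant; that puts the tonic at C, and the uppercase numeral fits minor mode.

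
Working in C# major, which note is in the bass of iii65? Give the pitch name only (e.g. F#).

iii in C# major has root E#; the chord is E#-G#-B#-D#.
The figure 65 means first inversion — the third is in the bass.

G#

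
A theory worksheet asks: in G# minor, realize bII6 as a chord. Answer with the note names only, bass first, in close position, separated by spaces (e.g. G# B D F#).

C# E A

Scale degree 2 in G# minor is A#; lowering it a half step gives A. bII6 is the Neapolitan sixth — a major triad on the lowered second degree, here in its customary first inversion.
So the chord is A-C#-E, a major triad.
With the 6 figure the chord is in first inversion; from the bass C# upward in close position it reads C#-E-A.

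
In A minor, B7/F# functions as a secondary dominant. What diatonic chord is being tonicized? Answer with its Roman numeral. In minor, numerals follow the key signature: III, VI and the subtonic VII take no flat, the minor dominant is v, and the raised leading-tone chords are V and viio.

V

The chord is a dominant seventh chord on B.
A dominant resolves down a perfect fifth: B → E. In A minor, E is scale degree 5, i.e. V.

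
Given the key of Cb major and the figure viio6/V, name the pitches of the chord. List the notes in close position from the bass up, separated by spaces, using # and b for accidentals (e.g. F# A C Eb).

Ab Cb F

The slash marks an applied leading-tone chord: viio of V. In Cb major, V is Gb, so the leading tone to it is F, a half step below.
Building a diminished triad on F gives F-Ab-Cb.
With the 6 figure the chord is in first inversion; from the bass Ab upward in close position it reads Ab-Cb-F.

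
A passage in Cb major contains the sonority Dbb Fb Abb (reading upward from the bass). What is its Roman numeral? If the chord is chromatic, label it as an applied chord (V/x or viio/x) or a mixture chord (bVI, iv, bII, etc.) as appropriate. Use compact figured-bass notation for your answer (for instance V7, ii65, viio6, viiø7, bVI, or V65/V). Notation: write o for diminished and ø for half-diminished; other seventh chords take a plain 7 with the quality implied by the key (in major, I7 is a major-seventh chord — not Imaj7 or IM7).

bII

The pitches Dbb-Fb-Abb form a major triad rooted on Dbb.
Dbb is the lowered second degree of Cb major (diatonic 2 would be Db). This is the Neapolitan chord — a major triad on the lowered second degree.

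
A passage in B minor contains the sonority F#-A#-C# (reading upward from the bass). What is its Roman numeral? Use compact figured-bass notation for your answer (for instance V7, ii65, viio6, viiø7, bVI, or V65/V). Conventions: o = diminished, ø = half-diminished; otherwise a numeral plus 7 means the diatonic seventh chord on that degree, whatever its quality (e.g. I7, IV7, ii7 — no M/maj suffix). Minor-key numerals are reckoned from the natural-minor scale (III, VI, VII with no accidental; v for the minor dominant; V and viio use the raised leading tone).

The pitches F#-A#-C# form a major triad rooted on F#.
F# is scale degree 5 in B minor, and a major triad on that degree is written V.

V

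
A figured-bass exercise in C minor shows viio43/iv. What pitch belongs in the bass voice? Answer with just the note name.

Bb

The applied chord viio43/iv is rooted on E: E-G-Bb-Db.
The figure 43 means second inversion — the fifth is in the bass.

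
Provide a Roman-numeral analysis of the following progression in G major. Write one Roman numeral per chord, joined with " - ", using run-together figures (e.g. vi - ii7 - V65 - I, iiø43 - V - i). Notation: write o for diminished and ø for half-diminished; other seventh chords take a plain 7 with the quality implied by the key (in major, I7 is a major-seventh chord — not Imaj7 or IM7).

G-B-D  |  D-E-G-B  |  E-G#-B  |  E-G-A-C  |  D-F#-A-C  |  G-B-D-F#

I - vi42 - V/ii - ii43 - V7 - I7

G-B-D: major triad on G = scale degree 1 → I.
D-E-G-B: root E is the submediant; minor seventh chord there is vi42.
E-G#-B is the secondary dominant of ii (major triad on E): V/ii.
E-G-A-C: root A is the supertonic; minor seventh chord there is ii43.
D-F#-A-C: root D is the dominant; dominant seventh chord there is V7.
G-B-D-F# has root G, degree 1 in G major, so I7.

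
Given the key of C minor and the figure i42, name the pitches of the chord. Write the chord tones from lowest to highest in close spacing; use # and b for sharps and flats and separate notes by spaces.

The numeral's case and figure indicate a minor seventh chord. In C minor its root, the first degree, is C.
That chord is spelled C-Eb-G-Bb.
The figured bass 42 indicates third inversion, placing the seventh (Bb) in the bass: Bb-C-Eb-G.

Bb C Eb G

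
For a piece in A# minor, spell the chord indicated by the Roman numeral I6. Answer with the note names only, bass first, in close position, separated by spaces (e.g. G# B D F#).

C## E# A#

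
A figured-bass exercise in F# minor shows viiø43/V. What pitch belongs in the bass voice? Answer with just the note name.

The applied chord viiø43/V is rooted on B#: B#-D#-F#-A#.
The figure 43 means second inversion — the fifth is in the bass.

F#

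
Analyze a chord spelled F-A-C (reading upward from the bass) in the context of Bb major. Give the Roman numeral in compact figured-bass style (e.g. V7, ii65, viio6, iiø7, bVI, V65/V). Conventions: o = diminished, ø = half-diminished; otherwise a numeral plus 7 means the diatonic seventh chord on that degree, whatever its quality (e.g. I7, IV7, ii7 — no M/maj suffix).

V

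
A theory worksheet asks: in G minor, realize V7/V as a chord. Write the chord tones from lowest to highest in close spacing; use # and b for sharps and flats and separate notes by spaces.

A C# E G

V7/V is a secondary dominant — the dominant seventh of V. V in G minor is D, so the applied chord's root is A, a perfect fifth above.
Building a dominant seventh chord on A gives A-C#-E-G.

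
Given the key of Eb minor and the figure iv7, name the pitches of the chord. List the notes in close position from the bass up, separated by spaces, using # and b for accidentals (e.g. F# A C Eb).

Ab Cb Eb Gb

The numeral's case and figure indicate a minor seventh chord. In Eb minor its root, the fourth degree, is Ab.
Stacking thirds from Ab gives Ab-Cb-Eb-Gb.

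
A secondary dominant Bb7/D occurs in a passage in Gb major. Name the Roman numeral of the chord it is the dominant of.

The chord is a dominant seventh chord on Bb.
A dominant resolves down a perfect fifth: Bb → Eb. In Gb major, Eb is scale degree 6, i.e. vi.

vi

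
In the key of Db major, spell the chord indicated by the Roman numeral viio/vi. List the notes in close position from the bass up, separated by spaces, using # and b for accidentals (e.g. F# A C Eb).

viio/vi is a secondary leading-tone chord. The target vi is Bb in Db major; the applied chord is rooted a semitone below, on A.
Building a diminished triad on A gives A-C-Eb.

A C Eb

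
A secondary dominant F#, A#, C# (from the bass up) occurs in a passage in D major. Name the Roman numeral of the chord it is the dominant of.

vi

The chord is a major triad on F#.
A dominant resolves down a perfect fifth: F# → B. In D major, B is scale degree 6, i.e. vi.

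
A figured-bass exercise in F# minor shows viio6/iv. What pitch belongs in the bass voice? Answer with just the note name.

C#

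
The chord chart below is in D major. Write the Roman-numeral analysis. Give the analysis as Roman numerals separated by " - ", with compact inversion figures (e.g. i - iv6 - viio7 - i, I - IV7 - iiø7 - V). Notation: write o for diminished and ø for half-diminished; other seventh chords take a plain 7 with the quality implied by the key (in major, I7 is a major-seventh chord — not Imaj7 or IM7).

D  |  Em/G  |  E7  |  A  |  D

D has root D, degree 1 in D major, so I.
Em/G has root E, degree 2 in D major, so ii6.
E7: a dominant seventh chord on E, the applied dominant of V → V7/V.
A: major triad on A = scale degree 5 → V.
D: major triad on D = scale degree 1 → I.

I - ii6 - V7/V - V - I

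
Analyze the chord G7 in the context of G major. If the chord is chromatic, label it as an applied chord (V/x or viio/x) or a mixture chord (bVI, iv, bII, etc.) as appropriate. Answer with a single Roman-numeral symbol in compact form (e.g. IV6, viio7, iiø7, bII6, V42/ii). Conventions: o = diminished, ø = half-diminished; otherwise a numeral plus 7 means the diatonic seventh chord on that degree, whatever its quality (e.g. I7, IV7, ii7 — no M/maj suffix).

V7/IV

The pitches G-B-D-F form a dominant seventh chord rooted on G.
G is not a diatonic chord root with this quality in G major, but it lies a perfect fifth above C (IV), so the chord functions as an applied dominant of IV.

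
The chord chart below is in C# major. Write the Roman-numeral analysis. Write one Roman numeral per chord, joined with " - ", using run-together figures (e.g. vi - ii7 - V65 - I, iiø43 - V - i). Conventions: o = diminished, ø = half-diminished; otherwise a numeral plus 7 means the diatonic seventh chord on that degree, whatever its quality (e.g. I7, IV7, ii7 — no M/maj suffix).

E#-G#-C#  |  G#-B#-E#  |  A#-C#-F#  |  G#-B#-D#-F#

I6 - iii6 - IV6 - V7

E#-G#-C#: major triad on C# = scale degree 1 → I6.
G#-B#-E# has root E#, degree 3 in C# major, so iii6.
A#-C#-F#: root F# is the subdominant; major triad there is IV6.
G#-B#-D#-F# has root G#, degree 5 in C# major, so V7.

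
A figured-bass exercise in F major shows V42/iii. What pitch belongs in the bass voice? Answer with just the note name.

D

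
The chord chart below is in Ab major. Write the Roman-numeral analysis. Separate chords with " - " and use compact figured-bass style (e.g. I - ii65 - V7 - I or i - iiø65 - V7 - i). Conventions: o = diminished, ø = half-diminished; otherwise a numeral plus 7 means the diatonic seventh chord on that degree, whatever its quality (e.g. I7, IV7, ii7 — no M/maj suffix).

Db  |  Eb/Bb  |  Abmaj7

IV - V64 - I7

Db has root Db, degree 4 in Ab major, so IV.
Eb/Bb has root Eb, degree 5 in Ab major, so V64.
Abmaj7: root Ab is the tonic; major seventh chord there is I7.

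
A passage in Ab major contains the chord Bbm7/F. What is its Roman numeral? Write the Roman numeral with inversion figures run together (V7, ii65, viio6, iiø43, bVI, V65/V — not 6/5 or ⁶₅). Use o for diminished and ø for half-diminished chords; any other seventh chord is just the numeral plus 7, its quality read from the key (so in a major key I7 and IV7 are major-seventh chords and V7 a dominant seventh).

ii43

The pitches Bb-Db-F-Ab form a minor seventh chord rooted on Bb.
In Ab major, Bb is the supertonic; the diatonic minor seventh chord there is ii7.
With F in the bass the chord is in second inversion, so the figured bass is 43.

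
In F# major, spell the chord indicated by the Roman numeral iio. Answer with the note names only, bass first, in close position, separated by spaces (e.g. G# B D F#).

Scale degree 2 in F# major is G#; here the chord built on it is altered to a diminished triad. iio is the diminished supertonic triad, borrowed from the parallel minor.
So the chord is G#-B-D.

G# B D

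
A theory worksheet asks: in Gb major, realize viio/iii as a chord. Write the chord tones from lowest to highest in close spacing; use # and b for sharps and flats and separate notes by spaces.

The slash marks an applied leading-tone chord: viio of iii. In Gb major, iii is Bb, so the leading tone to it is A, a half step below.
Building a diminished triad on A gives A-C-Eb.

A C Eb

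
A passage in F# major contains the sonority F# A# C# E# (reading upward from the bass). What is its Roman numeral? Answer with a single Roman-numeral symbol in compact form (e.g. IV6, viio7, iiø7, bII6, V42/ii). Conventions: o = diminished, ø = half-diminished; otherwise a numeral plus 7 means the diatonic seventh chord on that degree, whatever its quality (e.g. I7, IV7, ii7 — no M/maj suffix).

The pitches F#-A#-C#-E# form a major seventh chord rooted on F#.
In F# major, F# is the tonic; the diatonic major seventh chord there is I7.

I7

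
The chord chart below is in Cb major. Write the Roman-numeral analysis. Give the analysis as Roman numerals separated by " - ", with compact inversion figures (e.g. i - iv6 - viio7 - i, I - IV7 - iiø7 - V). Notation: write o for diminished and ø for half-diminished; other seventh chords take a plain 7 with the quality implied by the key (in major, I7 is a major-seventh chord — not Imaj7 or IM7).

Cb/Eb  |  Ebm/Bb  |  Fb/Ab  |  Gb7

I6 - iii64 - IV6 - V7

Cb/Eb has root Cb, degree 1 in Cb major, so I6.
Ebm/Bb: root Eb is the mediant; minor triad there is iii64.
Fb/Ab: major triad on Fb = scale degree 4 → IV6.
Gb7: root Gb is the dominant; dominant seventh chord there is V7.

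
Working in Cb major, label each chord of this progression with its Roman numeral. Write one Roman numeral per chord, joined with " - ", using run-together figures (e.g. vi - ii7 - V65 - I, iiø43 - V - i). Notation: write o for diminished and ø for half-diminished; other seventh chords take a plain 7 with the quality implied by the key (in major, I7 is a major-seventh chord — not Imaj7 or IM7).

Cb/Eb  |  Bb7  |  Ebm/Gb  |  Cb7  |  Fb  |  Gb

I6 - V7/iii - iii6 - V7/IV - IV - V

Cb/Eb: root Cb is the tonic; major triad there is I6.
Bb7: a dominant seventh chord on Bb, the applied dominant of iii → V7/iii.
Ebm/Gb has root Eb, degree 3 in Cb major, so iii6.
Cb7 is the secondary dominant of IV (dominant seventh chord on Cb): V7/IV.
Fb: root Fb is the subdominant; major triad there is IV.
Gb: major triad on Gb = scale degree 5 → V.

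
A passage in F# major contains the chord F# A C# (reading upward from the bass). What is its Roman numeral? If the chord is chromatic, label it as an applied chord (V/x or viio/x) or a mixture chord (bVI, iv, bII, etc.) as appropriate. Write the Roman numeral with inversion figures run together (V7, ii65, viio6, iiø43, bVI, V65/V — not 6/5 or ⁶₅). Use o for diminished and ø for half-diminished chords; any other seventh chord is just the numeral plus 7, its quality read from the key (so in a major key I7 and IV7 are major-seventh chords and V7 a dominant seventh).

The pitches F#-A-C# form a minor triad rooted on F#.
F# is the first degree of F# major. This is the minor tonic, borrowed from the parallel minor.

i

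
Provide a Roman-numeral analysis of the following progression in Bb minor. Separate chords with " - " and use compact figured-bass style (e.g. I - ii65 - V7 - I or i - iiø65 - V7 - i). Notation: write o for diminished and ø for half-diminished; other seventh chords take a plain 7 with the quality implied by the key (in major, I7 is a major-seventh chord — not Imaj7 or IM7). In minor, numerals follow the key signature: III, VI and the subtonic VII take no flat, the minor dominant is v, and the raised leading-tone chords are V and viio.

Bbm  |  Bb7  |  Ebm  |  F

Bbm: minor triad on Bb = scale degree 1 → i.
Bb7 is the secondary dominant of iv (dominant seventh chord on Bb): V7/iv.
Ebm: root Eb is the subdominant; minor triad there is iv.
F: major triad on F = scale degree 5 → V.

i - V7/iv - iv - V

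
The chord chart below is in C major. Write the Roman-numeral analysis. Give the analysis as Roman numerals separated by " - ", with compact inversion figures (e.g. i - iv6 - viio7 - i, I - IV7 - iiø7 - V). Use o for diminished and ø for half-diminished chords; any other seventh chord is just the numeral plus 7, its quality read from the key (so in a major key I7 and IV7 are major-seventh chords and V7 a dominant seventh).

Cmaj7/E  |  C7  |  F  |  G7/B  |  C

I65 - V7/IV - IV - V65 - I

Cmaj7/E has root C, degree 1 in C major, so I65.
C7 is the secondary dominant of IV (dominant seventh chord on C): V7/IV.
F: root F is the subdominant; major triad there is IV.
G7/B has root G, degree 5 in C major, so V65.
C: root C is the tonic; major triad there is I.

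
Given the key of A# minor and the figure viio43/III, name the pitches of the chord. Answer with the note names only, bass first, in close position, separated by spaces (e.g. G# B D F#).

F# A B# D#

The slash marks an applied leading-tone chord: viio of III. In A# minor, III is C#, so the leading tone to it is B#, a half step below.
Building a fully diminished seventh chord on B# gives B#-D#-F#-A.
The figured bass 43 indicates second inversion, placing the fifth (F#) in the bass: F#-A-B#-D#.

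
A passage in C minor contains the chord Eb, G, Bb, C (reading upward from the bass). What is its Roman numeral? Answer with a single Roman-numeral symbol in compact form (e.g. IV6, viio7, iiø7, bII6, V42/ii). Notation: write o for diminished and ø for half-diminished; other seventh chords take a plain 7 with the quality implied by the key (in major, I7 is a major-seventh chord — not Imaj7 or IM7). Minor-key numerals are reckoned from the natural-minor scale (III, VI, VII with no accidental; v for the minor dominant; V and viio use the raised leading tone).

i65

Stacked in thirds the chord is C-Eb-G-Bb: a minor seventh chord on C.
C is scale degree 1 in C minor, and a minor seventh chord on that degree is written i7.
With Eb in the bass the chord is in first inversion, so the figured bass is 65.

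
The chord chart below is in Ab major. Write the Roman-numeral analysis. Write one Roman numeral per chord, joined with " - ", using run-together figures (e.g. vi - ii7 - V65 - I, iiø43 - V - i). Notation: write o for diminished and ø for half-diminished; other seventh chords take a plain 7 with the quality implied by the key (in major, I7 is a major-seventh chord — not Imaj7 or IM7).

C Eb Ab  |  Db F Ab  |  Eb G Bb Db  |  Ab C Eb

I6 - IV - V7 - I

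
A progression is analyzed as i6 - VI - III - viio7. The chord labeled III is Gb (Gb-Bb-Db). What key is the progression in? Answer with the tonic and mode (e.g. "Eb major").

The anchor chord is a major triad on Gb, labeled III.
If Gb is scale degree 3 and the mode makes that degree carry a major triad, the tonic is Eb and the mode is minor.

Eb minor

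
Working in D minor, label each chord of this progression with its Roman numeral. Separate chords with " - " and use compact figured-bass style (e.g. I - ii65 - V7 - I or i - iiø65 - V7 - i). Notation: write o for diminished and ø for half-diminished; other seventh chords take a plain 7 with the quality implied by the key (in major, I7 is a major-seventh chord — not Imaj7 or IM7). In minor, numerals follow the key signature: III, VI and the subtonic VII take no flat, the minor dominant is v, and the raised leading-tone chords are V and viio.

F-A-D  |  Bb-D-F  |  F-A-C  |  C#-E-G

i6 - VI - III - viio

F-A-D: root D is the tonic; minor triad there is i6.
Bb-D-F has root Bb, degree 6 in D minor, so VI.
F-A-C: root F is the mediant; major triad there is III.
C#-E-G: root C# is the leading tone; diminished triad there is viio.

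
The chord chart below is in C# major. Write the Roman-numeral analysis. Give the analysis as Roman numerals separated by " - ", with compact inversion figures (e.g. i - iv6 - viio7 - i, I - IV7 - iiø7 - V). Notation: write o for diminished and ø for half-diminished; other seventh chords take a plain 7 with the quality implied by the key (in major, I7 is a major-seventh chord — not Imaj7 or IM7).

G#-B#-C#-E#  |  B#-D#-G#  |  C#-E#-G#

I43 - V6 - I

G#-B#-C#-E# has root C#, degree 1 in C# major, so I43.
B#-D#-G#: root G# is the dominant; major triad there is V6.
C#-E#-G#: root C# is the tonic; major triad there is I.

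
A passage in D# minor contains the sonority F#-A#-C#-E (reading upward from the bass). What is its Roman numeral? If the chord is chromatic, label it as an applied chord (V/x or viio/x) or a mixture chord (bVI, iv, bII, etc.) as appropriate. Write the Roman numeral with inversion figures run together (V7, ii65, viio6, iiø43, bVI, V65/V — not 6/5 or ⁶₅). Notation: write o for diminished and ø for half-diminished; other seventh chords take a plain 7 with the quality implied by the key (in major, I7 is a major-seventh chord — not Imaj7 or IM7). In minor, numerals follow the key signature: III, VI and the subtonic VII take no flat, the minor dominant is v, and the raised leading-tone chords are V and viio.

The pitches F#-A#-C#-E form a dominant seventh chord rooted on F#.
F# is not a diatonic chord root with this quality in D# minor, but it lies a perfect fifth above B (VI), so the chord functions as an applied dominant of VI.

V7/VI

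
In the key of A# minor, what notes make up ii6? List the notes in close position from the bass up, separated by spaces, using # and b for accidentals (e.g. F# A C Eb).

ii6 is the minor supertonic, borrowed from the parallel major (the Dorian ii). In A# minor that root is B#.
So the chord is B#-D#-F##, a minor triad.
The figured bass 6 indicates first inversion, placing the third (D#) in the bass: D#-F##-B#.

D# F## B#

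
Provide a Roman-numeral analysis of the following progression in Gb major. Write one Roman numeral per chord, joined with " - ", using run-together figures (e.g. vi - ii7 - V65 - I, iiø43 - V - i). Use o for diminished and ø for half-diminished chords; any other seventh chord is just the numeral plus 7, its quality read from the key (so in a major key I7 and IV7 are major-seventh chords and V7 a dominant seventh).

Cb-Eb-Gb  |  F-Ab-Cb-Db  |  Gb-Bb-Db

Cb-Eb-Gb has root Cb, degree 4 in Gb major, so IV.
F-Ab-Cb-Db has root Db, degree 5 in Gb major, so V65.
Gb-Bb-Db has root Gb, degree 1 in Gb major, so I.

IV - V65 - I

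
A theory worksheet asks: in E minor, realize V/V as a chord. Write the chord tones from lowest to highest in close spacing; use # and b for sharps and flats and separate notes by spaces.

F# A# C#

The slash means an applied dominant: we want the dominant of V. In E minor, V is B major, and its dominant is built on F#.
Building a major triad on F# gives F#-A#-C#.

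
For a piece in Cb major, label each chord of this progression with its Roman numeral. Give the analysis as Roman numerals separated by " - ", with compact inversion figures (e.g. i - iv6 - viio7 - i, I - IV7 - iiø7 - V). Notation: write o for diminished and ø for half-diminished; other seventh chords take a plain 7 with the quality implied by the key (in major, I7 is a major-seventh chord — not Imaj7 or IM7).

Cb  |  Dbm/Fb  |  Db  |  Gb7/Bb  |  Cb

I - ii6 - V/V - V65 - I

Cb: major triad on Cb = scale degree 1 → I.
Dbm/Fb: minor triad on Db = scale degree 2 → ii6.
Db is the secondary dominant of V (major triad on Db): V/V.
Gb7/Bb: root Gb is the dominant; dominant seventh chord there is V65.
Cb: major triad on Cb = scale degree 1 → I.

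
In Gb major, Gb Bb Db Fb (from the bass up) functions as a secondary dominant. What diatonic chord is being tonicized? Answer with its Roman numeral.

The chord is a dominant seventh chord on Gb.
A dominant resolves down a perfect fifth: Gb → Cb. In Gb major, Cb is scale degree 4, i.e. IV.

IV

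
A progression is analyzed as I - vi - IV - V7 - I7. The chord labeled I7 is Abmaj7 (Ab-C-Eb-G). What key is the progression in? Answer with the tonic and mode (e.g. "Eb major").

Ab major

I7 is given as Ab-C-Eb-G — a major seventh chord with root Ab.
If Ab is scale degree 1 and the mode makes that degree carry a major seventh chord, the tonic is Ab and the mode is major.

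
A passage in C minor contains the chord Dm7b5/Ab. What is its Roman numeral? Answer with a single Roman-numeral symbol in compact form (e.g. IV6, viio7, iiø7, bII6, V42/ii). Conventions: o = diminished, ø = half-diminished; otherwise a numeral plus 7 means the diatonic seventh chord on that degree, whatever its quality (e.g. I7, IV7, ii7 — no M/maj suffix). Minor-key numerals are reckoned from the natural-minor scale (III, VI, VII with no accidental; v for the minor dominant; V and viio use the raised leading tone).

iiø43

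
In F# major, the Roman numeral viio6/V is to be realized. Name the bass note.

D#

The applied chord viio6/V is rooted on B#: B#-D#-F#.
The figure 6 means first inversion — the third is in the bass.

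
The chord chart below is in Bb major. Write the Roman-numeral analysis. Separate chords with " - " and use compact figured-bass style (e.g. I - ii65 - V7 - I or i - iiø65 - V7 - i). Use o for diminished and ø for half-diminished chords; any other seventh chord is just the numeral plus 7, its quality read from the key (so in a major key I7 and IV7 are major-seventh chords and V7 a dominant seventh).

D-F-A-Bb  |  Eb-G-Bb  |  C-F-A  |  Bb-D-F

I65 - IV - V64 - I

D-F-A-Bb: root Bb is the tonic; major seventh chord there is I65.
Eb-G-Bb has root Eb, degree 4 in Bb major, so IV.
C-F-A: major triad on F = scale degree 5 → V64.
Bb-D-F: root Bb is the tonic; major triad there is I.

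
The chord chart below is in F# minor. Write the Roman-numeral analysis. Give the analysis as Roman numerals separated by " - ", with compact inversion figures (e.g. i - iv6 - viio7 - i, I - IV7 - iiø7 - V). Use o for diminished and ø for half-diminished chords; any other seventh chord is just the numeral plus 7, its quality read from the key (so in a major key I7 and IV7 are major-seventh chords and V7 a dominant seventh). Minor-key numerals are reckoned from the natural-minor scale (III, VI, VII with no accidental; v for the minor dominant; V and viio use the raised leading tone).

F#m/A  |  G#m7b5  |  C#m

i6 - iiø7 - v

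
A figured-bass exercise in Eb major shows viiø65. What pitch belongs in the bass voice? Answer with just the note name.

viiø in Eb major has root D; the chord is D-F-Ab-C.
The figure 65 means first inversion — the third is in the bass.

F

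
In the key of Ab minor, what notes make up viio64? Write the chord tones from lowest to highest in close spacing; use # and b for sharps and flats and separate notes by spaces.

Db G Bb

In Ab minor, the leading-tone chord is built on the raised seventh degree, G.
Stacking thirds from G gives G-Bb-Db.
With the 64 figure the chord is in second inversion; from the bass Db upward in close position it reads Db-G-Bb.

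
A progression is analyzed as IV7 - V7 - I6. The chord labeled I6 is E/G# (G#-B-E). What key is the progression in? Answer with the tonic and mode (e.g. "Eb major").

The chord E/G# is a major triad rooted on E; its label is I6.
If E is scale degree 1 and the mode makes that degree carry a major triad, the tonic is E and the mode is major.

E major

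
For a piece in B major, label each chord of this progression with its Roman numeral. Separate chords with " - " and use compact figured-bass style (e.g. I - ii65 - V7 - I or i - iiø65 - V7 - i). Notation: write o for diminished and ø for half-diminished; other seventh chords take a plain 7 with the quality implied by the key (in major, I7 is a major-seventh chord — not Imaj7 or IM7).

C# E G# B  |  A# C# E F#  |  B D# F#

ii7 - V65 - I

C#-E-G#-B has root C#, degree 2 in B major, so ii7.
A#-C#-E-F#: root F# is the dominant; dominant seventh chord there is V65.
B-D#-F#: root B is the tonic; major triad there is I.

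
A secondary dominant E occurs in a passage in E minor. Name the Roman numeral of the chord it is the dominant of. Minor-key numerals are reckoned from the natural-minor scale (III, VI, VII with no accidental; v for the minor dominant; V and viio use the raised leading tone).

The chord is a major triad on E.
A dominant resolves down a perfect fifth: E → A. In E minor, A is scale degree 4, i.e. iv.

iv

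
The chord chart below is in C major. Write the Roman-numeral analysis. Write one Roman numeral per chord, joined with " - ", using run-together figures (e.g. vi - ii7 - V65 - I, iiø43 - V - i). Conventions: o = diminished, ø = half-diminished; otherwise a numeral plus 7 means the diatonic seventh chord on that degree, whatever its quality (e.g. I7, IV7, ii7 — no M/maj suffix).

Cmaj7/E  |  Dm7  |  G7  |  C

I65 - ii7 - V7 - I

Cmaj7/E: root C is the tonic; major seventh chord there is I65.
Dm7: minor seventh chord on D = scale degree 2 → ii7.
G7: root G is the dominant; dominant seventh chord there is V7.
C has root C, degree 1 in C major, so I.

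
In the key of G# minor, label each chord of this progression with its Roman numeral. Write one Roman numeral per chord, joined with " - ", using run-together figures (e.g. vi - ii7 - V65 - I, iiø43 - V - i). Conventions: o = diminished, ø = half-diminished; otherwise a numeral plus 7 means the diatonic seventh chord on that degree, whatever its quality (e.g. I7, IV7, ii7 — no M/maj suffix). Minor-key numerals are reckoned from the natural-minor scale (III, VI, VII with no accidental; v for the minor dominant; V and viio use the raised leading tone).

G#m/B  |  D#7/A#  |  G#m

i6 - V43 - i

G#m/B has root G#, degree 1 in G# minor, so i6.
D#7/A#: dominant seventh chord on D# = scale degree 5 → V43.
G#m: minor triad on G# = scale degree 1 → i.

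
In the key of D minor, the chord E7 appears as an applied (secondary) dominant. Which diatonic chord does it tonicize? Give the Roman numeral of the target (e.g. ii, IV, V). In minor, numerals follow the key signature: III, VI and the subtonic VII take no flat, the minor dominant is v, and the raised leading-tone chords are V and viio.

The chord is a dominant seventh chord on E.
A dominant resolves down a perfect fifth: E → A. In D minor, A is scale degree 5, i.e. V.

V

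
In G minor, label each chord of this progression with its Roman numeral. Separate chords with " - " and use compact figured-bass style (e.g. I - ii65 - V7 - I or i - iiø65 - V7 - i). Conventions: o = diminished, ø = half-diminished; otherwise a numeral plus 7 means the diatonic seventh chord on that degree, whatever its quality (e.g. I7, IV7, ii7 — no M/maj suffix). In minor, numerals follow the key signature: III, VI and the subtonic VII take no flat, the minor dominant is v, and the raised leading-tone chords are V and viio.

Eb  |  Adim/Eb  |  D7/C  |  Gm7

Eb: major triad on Eb = scale degree 6 → VI.
Adim/Eb: root A is the supertonic; diminished triad there is iio64.
D7/C: root D is the dominant; dominant seventh chord there is V42.
Gm7: minor seventh chord on G = scale degree 1 → i7.

VI - iio64 - V42 - i7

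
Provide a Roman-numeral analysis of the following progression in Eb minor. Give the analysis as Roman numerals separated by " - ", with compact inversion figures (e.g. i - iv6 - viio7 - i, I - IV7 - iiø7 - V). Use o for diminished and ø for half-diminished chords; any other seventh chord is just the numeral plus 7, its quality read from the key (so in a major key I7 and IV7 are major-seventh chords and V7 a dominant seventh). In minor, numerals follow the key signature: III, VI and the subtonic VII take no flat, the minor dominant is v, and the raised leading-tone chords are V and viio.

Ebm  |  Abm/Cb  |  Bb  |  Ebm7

Ebm: minor triad on Eb = scale degree 1 → i.
Abm/Cb: minor triad on Ab = scale degree 4 → iv6.
Bb: major triad on Bb = scale degree 5 → V.
Ebm7: minor seventh chord on Eb = scale degree 1 → i7.

i - iv6 - V - i7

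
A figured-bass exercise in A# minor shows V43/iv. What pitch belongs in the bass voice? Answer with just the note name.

The applied chord V43/iv is rooted on A#: A#-C##-E#-G#.
The figure 43 means second inversion — the fifth is in the bass.

E#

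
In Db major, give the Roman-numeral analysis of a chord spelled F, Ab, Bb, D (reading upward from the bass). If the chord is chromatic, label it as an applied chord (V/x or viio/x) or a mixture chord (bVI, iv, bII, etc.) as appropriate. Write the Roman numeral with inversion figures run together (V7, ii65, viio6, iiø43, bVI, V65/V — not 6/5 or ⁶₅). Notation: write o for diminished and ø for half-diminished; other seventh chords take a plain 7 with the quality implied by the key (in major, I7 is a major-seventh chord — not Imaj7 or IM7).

V43/ii

The pitches Bb-D-F-Ab form a dominant seventh chord rooted on Bb.
Bb is not a diatonic chord root with this quality in Db major, but it lies a perfect fifth above Eb (ii), so the chord functions as an applied dominant of ii.
With F in the bass the chord is in second inversion, so the figured bass is 43.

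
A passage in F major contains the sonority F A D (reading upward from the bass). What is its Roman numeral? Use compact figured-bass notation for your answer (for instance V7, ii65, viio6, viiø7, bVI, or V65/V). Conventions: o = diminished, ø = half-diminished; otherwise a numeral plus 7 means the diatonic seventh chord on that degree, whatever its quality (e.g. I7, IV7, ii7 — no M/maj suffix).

vi6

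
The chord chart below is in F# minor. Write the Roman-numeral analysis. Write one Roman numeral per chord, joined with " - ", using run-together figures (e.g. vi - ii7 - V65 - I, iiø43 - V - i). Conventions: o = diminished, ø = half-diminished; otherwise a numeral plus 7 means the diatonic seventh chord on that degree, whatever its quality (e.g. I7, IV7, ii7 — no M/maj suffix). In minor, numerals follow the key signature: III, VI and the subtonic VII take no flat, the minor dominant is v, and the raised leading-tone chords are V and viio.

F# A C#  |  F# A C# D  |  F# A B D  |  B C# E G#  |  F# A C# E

i - VI65 - iv43 - v42 - i7

F#-A-C# has root F#, degree 1 in F# minor, so i.
F#-A-C#-D: major seventh chord on D = scale degree 6 → VI65.
F#-A-B-D: root B is the subdominant; minor seventh chord there is iv43.
B-C#-E-G#: minor seventh chord on C# = scale degree 5 → v42.
F#-A-C#-E: root F# is the tonic; minor seventh chord there is i7.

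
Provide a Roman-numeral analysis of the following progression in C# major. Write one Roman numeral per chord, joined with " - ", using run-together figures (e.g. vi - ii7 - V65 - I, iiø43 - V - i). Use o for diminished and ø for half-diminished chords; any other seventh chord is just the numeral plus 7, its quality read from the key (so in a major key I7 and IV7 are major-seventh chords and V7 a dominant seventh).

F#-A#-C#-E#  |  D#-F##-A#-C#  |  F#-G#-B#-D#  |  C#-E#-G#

F#-A#-C#-E#: major seventh chord on F# = scale degree 4 → IV7.
D#-F##-A#-C# is the secondary dominant of V (dominant seventh chord on D#): V7/V.
F#-G#-B#-D# has root G#, degree 5 in C# major, so V42.
C#-E#-G#: root C# is the tonic; major triad there is I.

IV7 - V7/V - V42 - I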